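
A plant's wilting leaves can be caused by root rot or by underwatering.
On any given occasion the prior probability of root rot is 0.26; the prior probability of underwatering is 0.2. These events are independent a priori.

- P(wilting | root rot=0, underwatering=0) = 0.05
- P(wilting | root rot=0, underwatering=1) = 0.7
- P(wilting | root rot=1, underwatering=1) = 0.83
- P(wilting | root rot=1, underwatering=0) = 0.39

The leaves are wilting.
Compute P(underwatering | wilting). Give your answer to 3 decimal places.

P(underwatering | wilting) ≈ 0.570

By total probability over the 4 (root rot, underwatering) configurations:
  P(wilting) = 0.05*0.74*0.8 + 0.7*0.74*0.2 + 0.39*0.26*0.8 + 0.83*0.26*0.2
        = 0.029600 + 0.103600 + 0.081120 + 0.043160 = 0.257480
The terms with underwatering present sum to 0.146760, so
  P(underwatering | wilting) = 0.146760 / 0.257480 ≈ 0.570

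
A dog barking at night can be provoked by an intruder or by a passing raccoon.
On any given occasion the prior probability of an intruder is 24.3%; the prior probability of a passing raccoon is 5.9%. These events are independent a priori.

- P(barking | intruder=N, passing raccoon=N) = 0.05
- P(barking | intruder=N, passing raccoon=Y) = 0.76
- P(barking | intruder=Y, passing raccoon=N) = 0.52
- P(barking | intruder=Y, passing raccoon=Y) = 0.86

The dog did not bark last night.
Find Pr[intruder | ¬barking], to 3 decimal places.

Pr[intruder | ¬barking] ≈ 0.140

By total probability over the 4 (intruder, passing raccoon) configurations:
  P(¬barking) = 0.95*0.757*0.941 + 0.24*0.757*0.059 + 0.48*0.243*0.941 + 0.14*0.243*0.059
        = 0.676720 + 0.010719 + 0.109758 + 0.002007 = 0.799204
Keeping only the intruder-present terms gives 0.111765, so
  P(intruder | ¬barking) = 0.111765 / 0.799204 ≈ 0.140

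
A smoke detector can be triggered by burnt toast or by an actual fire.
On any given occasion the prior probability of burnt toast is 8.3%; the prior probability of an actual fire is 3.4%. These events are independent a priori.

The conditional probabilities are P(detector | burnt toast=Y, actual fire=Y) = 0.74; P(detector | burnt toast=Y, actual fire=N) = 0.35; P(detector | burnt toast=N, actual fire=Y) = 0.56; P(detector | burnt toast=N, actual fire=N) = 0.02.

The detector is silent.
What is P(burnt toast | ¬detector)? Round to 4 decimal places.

Sum P(¬detector|·) weighted by the priors over the 4 (burnt toast, actual fire) configurations:
  P(¬detector) = 0.98×0.917×0.966 + 0.44×0.917×0.034 + 0.65×0.083×0.966 + 0.26×0.083×0.034
        = 0.868106 + 0.013718 + 0.052116 + 0.000734 = 0.934674
The terms with burnt toast present sum to 0.052850, so
  P(burnt toast | ¬detector) = 0.052850 / 0.934674 ≈ 0.0565

P(burnt toast | ¬detector) ≈ 0.0565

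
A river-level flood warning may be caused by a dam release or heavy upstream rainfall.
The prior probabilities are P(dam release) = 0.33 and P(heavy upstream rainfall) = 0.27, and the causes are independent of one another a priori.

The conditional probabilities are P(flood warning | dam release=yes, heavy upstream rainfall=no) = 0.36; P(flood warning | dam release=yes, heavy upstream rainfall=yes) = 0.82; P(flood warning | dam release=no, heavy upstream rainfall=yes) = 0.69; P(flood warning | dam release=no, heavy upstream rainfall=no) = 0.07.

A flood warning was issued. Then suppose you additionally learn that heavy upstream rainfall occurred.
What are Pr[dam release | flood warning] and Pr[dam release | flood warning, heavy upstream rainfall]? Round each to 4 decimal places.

For the numerator, keep only dam release=true terms: 0.086724 + 0.073062 = 0.159786
Denominator P(flood warning): 0.07*0.67*0.73 + 0.69*0.67*0.27 + 0.36*0.33*0.73 + 0.82*0.33*0.27 = 0.318844
P(dam release | flood warning) = 0.159786/0.318844 ≈ 0.5011

Now condition on the additional information:
Weight on dam release=true, given the evidence: 0.82·0.33 = 0.270600
Normalizer over all consistent configurations: 0.69·0.67 + 0.82·0.33 = 0.732900
Posterior = 0.270600 / 0.732900 ≈ 0.3692
This is intercausal reasoning (explaining away): once heavy upstream rainfall accounts for the flood warning, dam release becomes less likely.

Pr[dam release | flood warning] ≈ 0.5011; Pr[dam release | flood warning, heavy upstream rainfall] ≈ 0.3692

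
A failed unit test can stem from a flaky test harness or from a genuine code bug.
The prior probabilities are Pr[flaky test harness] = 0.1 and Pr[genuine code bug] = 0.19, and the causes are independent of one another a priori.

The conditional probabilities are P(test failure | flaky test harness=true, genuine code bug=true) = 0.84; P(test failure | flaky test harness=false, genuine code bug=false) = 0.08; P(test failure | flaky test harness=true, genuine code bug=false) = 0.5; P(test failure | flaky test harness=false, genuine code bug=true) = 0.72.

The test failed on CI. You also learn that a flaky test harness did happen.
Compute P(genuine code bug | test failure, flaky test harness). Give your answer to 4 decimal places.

P(genuine code bug | test failure, flaky test harness) ≈ 0.2827

For the numerator, keep only genuine code bug=true terms: 0.84·0.19 = 0.159600
Normalizer over all consistent configurations: 0.5·0.81 + 0.84·0.19 = 0.564600
P(genuine code bug | test failure, flaky test harness) = 0.159600/0.564600 ≈ 0.2827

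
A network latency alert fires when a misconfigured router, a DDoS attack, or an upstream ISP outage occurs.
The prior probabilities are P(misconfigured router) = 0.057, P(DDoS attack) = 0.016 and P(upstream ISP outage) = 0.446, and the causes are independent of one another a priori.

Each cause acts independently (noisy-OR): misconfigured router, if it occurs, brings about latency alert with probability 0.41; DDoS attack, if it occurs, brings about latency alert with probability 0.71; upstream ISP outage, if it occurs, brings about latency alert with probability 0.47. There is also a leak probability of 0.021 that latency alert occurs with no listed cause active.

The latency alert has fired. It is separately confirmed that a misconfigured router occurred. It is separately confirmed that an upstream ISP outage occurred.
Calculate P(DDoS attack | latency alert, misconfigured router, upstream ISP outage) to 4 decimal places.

Under noisy-OR, P(latency alert | causes) = 1 − (1−0.021)·∏(1−qᵢ) over the active causes.
For the numerator, keep only DDoS attack=true terms: 0.911221×0.016 = 0.014580
The normalizing constant is 0.693867×0.984 + 0.911221×0.016 = 0.697345
Posterior = 0.014580 / 0.697345 ≈ 0.0209

P(DDoS attack | latency alert, misconfigured router, upstream ISP outage) ≈ 0.0209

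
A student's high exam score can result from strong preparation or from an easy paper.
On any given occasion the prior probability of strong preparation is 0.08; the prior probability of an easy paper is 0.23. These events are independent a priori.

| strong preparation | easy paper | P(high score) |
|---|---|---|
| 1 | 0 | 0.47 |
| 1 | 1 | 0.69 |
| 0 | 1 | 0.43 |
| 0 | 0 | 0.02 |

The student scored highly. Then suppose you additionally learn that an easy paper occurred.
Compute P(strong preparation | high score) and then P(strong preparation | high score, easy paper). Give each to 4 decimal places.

P(strong preparation | high score) ≈ 0.2837; P(strong preparation | high score, easy paper) ≈ 0.1224

P(high score) = 0.02*0.92*0.77 + 0.43*0.92*0.23 + 0.47*0.08*0.77 + 0.69*0.08*0.23 = 0.014168 + 0.090988 + 0.028952 + 0.012696 = 0.146804
Of this, 0.041648 comes from 0.028952 + 0.012696 (the strong preparation=true cases).
So P(strong preparation | high score) = 0.041648/0.146804 ≈ 0.2837.

Now also conditioning on easy paper=true:
Sum P(high score|·) weighted by the priors over both values of strong preparation:
  P(high score | easy paper) = 0.43*0.92 + 0.69*0.08
        = 0.395600 + 0.055200 = 0.450800
Configurations with strong preparation contribute 0.055200, so
  P(strong preparation | high score, easy paper) = 0.055200 / 0.450800 ≈ 0.1224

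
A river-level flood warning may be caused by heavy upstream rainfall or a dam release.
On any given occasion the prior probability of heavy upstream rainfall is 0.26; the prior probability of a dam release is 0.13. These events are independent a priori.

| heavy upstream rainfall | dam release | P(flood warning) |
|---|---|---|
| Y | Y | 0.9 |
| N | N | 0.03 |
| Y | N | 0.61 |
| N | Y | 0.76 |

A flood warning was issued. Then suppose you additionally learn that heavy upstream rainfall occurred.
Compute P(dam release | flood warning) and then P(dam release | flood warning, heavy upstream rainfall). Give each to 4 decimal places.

Enumerate the 4 (heavy upstream rainfall, dam release) configurations and weight by the priors:
  P(flood warning) = 0.03·0.74·0.87 + 0.76·0.74·0.13 + 0.61·0.26·0.87 + 0.9·0.26·0.13
        = 0.019314 + 0.073112 + 0.137982 + 0.030420 = 0.260828
The terms with dam release present sum to 0.103532, so
  P(dam release | flood warning) = 0.103532 / 0.260828 ≈ 0.3969

Now condition on the additional information:
Enumerate both values of dam release and weight by the priors:
  P(flood warning | heavy upstream rainfall) = 0.61×0.87 + 0.9×0.13
        = 0.530700 + 0.117000 = 0.647700
Configurations with dam release contribute 0.117000, so
  P(dam release | flood warning, heavy upstream rainfall) = 0.117000 / 0.647700 ≈ 0.1806

P(dam release | flood warning) ≈ 0.3969; P(dam release | flood warning, heavy upstream rainfall) ≈ 0.1806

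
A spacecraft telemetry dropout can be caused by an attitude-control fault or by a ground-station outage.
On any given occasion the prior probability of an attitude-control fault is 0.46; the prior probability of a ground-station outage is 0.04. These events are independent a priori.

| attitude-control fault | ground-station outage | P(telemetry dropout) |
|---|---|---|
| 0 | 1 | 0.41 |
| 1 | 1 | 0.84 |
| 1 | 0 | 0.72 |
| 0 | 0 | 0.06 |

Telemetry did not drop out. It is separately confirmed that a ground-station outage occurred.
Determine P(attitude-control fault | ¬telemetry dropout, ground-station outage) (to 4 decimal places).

Enumerate both values of attitude-control fault and weight by the priors:
  P(¬telemetry dropout | ground-station outage) = 0.59·0.54 + 0.16·0.46
        = 0.318600 + 0.073600 = 0.392200
Configurations with attitude-control fault contribute 0.073600, so
  P(attitude-control fault | ¬telemetry dropout, ground-station outage) = 0.073600 / 0.392200 ≈ 0.1877

P(attitude-control fault | ¬telemetry dropout, ground-station outage) ≈ 0.1877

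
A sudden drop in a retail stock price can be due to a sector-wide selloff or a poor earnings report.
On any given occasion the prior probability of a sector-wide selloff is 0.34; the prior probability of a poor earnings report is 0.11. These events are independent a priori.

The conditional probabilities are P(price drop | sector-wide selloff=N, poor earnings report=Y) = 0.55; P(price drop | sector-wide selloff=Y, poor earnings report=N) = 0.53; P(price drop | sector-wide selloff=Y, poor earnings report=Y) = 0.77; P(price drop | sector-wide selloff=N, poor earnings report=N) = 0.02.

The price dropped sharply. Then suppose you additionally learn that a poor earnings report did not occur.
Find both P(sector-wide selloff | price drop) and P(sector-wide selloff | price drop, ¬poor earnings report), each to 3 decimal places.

P(sector-wide selloff | price drop) ≈ 0.785; P(sector-wide selloff | price drop, ¬poor earnings report) ≈ 0.932

For the numerator, keep only sector-wide selloff=true terms: 0.160378 + 0.028798 = 0.189176
The normalizing constant is 0.02×0.66×0.89 + 0.55×0.66×0.11 + 0.53×0.34×0.89 + 0.77×0.34×0.11 = 0.240854
P(sector-wide selloff | price drop) = 0.189176/0.240854 ≈ 0.785

Now also conditioning on poor earnings report≠true:
By total probability over both values of sector-wide selloff:
  P(price drop | ¬poor earnings report) = 0.02·0.66 + 0.53·0.34
        = 0.013200 + 0.180200 = 0.193400
Configurations with sector-wide selloff contribute 0.180200, so
  P(sector-wide selloff | price drop, ¬poor earnings report) = 0.180200 / 0.193400 ≈ 0.932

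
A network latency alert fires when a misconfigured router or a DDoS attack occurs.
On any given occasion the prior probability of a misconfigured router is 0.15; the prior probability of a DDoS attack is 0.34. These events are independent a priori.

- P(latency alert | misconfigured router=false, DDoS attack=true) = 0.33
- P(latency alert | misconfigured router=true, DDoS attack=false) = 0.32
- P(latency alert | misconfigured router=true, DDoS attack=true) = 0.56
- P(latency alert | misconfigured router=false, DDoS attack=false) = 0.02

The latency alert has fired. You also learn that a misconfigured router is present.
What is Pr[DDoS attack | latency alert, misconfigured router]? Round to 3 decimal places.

Pr[DDoS attack | latency alert, misconfigured router] ≈ 0.474

P(latency alert | misconfigured router) = 0.32*0.66 + 0.56*0.34 = 0.211200 + 0.190400 = 0.401600
Restricting to configurations with DDoS attack present: 0.56*0.34 = 0.190400.
So P(DDoS attack | latency alert, misconfigured router) = 0.190400/0.401600 ≈ 0.474.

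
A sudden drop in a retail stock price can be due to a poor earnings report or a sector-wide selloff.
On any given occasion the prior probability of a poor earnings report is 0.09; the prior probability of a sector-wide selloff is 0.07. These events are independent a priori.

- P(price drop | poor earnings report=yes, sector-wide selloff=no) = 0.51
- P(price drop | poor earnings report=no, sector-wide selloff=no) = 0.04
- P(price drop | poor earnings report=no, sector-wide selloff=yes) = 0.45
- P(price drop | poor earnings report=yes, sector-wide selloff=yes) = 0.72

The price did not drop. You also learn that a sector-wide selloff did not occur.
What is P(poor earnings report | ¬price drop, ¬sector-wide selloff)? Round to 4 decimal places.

For the numerator, keep only poor earnings report=true terms: 0.49*0.09 = 0.044100
The normalizing constant is 0.96*0.91 + 0.49*0.09 = 0.917700
P(poor earnings report | ¬price drop, ¬sector-wide selloff) = 0.044100/0.917700 ≈ 0.0481

P(poor earnings report | ¬price drop, ¬sector-wide selloff) ≈ 0.0481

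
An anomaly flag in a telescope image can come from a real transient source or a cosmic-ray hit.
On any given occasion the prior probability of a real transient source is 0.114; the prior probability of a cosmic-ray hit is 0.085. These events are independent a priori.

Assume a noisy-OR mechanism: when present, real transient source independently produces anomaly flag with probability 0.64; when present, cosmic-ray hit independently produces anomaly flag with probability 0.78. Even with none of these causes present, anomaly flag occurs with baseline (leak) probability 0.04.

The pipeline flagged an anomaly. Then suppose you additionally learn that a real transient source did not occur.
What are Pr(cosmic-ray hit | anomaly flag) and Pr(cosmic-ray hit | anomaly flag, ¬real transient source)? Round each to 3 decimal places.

Under noisy-OR, P(anomaly flag | causes) = 1 − (1−0.04)·∏(1−qᵢ) over the active causes.
P(anomaly flag) = 0.04*0.886*0.915 + 0.7888*0.886*0.085 + 0.6544*0.114*0.915 + 0.923968*0.114*0.085 = 0.032428 + 0.059405 + 0.068260 + 0.008953 = 0.169046
Of this, 0.068358 comes from 0.059405 + 0.008953 (the cosmic-ray hit=true cases).
So P(cosmic-ray hit | anomaly flag) = 0.068358/0.169046 ≈ 0.404.

Now condition on the additional information:
Sum P(anomaly flag|·) weighted by the priors over both values of cosmic-ray hit:
  P(anomaly flag | ¬real transient source) = 0.04·0.915 + 0.7888·0.085
        = 0.036600 + 0.067048 = 0.103648
Keeping only the cosmic-ray hit-present terms gives 0.067048, so
  P(cosmic-ray hit | anomaly flag, ¬real transient source) = 0.067048 / 0.103648 ≈ 0.647
With real transient source excluded, cosmic-ray hit must carry more of the explanatory weight for the anomaly flag.

Pr(cosmic-ray hit | anomaly flag) ≈ 0.404; Pr(cosmic-ray hit | anomaly flag, ¬real transient source) ≈ 0.647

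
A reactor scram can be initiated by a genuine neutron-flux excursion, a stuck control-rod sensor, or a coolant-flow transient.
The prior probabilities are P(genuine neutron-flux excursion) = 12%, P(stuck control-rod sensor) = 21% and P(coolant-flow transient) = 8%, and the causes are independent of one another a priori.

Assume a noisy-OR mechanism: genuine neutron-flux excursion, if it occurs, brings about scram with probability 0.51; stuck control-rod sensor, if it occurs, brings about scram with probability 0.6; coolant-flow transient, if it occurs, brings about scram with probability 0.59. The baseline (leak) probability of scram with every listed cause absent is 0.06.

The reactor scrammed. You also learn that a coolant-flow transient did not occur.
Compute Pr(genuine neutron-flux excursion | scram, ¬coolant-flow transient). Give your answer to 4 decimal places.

Under noisy-OR, P(scram | causes) = 1 − (1−0.06)·∏(1−qᵢ) over the active causes.
For the numerator, keep only genuine neutron-flux excursion=true terms: 0.051135 + 0.020557 = 0.071692
The normalizing constant is 0.06*0.88*0.79 + 0.624*0.88*0.21 + 0.5394*0.12*0.79 + 0.81576*0.12*0.21 = 0.228719
Posterior = 0.071692 / 0.228719 ≈ 0.3135

Pr(genuine neutron-flux excursion | scram, ¬coolant-flow transient) ≈ 0.3135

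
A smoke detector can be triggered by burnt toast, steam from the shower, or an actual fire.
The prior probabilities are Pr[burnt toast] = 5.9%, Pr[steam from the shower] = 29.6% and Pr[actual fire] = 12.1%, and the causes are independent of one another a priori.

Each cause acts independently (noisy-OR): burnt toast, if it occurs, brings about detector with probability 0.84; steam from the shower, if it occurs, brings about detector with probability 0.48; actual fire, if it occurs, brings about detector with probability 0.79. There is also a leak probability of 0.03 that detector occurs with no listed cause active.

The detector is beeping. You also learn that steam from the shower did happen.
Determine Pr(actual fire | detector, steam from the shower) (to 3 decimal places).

Under noisy-OR, P(detector | causes) = 1 − (1−0.03)·∏(1−qᵢ) over the active causes.
Numerator (weight on configurations with actual fire): 0.101800 + 0.007018 = 0.108818
Normalizer over all consistent configurations: 0.4956×0.941×0.879 + 0.894076×0.941×0.121 + 0.919296×0.059×0.879 + 0.983052×0.059×0.121 = 0.566424
Posterior = 0.108818 / 0.566424 ≈ 0.192

Pr(actual fire | detector, steam from the shower) ≈ 0.192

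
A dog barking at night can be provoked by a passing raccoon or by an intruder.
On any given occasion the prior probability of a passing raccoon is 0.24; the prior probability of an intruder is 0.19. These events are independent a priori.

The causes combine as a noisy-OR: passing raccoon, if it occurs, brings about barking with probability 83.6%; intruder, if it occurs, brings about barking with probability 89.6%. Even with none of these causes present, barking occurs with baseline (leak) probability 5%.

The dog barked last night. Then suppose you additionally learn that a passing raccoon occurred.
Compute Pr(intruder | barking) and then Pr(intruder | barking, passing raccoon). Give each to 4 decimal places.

Pr(intruder | barking) ≈ 0.4731; Pr(intruder | barking, passing raccoon) ≈ 0.2147

Under noisy-OR, P(barking | causes) = 1 − (1−0.05)·∏(1−qᵢ) over the active causes.
Enumerate the 4 (passing raccoon, intruder) configurations and weight by the priors:
  P(barking) = 0.05·0.76·0.81 + 0.9012·0.76·0.19 + 0.8442·0.24·0.81 + 0.983797·0.24·0.19
        = 0.030780 + 0.130133 + 0.164112 + 0.044861 = 0.369886
Keeping only the intruder-present terms gives 0.174994, so
  P(intruder | barking) = 0.174994 / 0.369886 ≈ 0.4731

With the extra evidence:
For the numerator, keep only intruder=true terms: 0.983797·0.19 = 0.186921
The normalizing constant is 0.8442·0.81 + 0.983797·0.19 = 0.870723
P(intruder | barking, passing raccoon) = 0.186921/0.870723 ≈ 0.2147
This is intercausal reasoning (explaining away): once passing raccoon accounts for the barking, intruder becomes less likely.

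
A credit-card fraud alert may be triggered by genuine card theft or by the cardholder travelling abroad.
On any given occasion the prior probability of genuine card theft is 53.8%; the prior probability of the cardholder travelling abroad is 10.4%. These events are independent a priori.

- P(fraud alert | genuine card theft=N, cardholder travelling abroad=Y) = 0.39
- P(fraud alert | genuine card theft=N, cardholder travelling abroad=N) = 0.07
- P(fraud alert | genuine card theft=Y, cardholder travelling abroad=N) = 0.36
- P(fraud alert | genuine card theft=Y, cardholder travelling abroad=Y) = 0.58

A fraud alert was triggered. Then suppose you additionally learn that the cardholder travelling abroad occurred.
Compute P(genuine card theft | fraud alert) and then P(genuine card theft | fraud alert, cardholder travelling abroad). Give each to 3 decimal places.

P(genuine card theft | fraud alert) ≈ 0.812; P(genuine card theft | fraud alert, cardholder travelling abroad) ≈ 0.634

For the numerator, keep only genuine card theft=true terms: 0.173537 + 0.032452 = 0.205989
Normalizer over all consistent configurations: 0.07·0.462·0.896 + 0.39·0.462·0.104 + 0.36·0.538·0.896 + 0.58·0.538·0.104 = 0.253705
P(genuine card theft | fraud alert) = 0.205989/0.253705 ≈ 0.812

With the extra evidence:
Numerator (weight on configurations with genuine card theft): 0.58·0.538 = 0.312040
Normalizer over all consistent configurations: 0.39·0.462 + 0.58·0.538 = 0.492220
P(genuine card theft | fraud alert, cardholder travelling abroad) = 0.312040/0.492220 ≈ 0.634
The drop from 0.812 to 0.634 is the explaining-away (discounting) effect.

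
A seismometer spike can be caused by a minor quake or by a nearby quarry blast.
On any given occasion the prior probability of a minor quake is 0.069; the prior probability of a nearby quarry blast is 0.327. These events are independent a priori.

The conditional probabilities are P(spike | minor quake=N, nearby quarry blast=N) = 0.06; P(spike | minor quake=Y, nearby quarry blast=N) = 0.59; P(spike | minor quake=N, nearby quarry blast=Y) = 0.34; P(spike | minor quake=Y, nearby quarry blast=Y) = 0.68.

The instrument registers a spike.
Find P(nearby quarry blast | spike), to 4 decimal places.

Enumerate the 4 (minor quake, nearby quarry blast) configurations and weight by the priors:
  P(spike) = 0.06·0.931·0.673 + 0.34·0.931·0.327 + 0.59·0.069·0.673 + 0.68·0.069·0.327
        = 0.037594 + 0.103509 + 0.027398 + 0.015343 = 0.183844
Configurations with nearby quarry blast contribute 0.118852, so
  P(nearby quarry blast | spike) = 0.118852 / 0.183844 ≈ 0.6465

P(nearby quarry blast | spike) ≈ 0.6465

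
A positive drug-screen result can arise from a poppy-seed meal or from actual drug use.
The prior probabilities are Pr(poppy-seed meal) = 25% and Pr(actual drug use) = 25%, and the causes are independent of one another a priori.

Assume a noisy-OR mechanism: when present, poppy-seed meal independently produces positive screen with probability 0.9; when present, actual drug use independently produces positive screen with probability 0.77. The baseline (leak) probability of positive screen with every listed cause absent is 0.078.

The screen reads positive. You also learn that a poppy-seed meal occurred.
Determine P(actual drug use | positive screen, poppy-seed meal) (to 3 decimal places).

Under noisy-OR, P(positive screen | causes) = 1 − (1−0.078)·∏(1−qᵢ) over the active causes.
By total probability over both values of actual drug use:
  P(positive screen | poppy-seed meal) = 0.9078×0.75 + 0.978794×0.25
        = 0.680850 + 0.244699 = 0.925549
Keeping only the actual drug use-present terms gives 0.244699, so
  P(actual drug use | positive screen, poppy-seed meal) = 0.244699 / 0.925549 ≈ 0.264

P(actual drug use | positive screen, poppy-seed meal) ≈ 0.264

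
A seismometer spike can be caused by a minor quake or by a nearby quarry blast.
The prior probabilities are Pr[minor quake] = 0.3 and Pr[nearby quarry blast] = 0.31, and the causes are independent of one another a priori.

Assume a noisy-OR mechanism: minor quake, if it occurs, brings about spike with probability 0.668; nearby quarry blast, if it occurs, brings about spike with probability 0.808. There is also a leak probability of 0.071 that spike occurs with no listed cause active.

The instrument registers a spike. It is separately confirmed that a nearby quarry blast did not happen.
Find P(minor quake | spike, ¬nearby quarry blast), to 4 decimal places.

P(minor quake | spike, ¬nearby quarry blast) ≈ 0.8067

Under noisy-OR, P(spike | causes) = 1 − (1−0.071)·∏(1−qᵢ) over the active causes.
Sum P(spike|·) weighted by the priors over both values of minor quake:
  P(spike | ¬nearby quarry blast) = 0.071*0.7 + 0.691572*0.3
        = 0.049700 + 0.207472 = 0.257172
Keeping only the minor quake-present terms gives 0.207472, so
  P(minor quake | spike, ¬nearby quarry blast) = 0.207472 / 0.257172 ≈ 0.8067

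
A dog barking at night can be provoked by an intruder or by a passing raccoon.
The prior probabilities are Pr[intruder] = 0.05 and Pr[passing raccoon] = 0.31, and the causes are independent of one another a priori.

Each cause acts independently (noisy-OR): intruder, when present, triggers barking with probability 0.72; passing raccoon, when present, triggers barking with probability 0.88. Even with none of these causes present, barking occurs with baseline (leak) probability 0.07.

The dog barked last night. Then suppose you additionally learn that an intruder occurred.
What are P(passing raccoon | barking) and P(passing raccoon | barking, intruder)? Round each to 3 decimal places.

P(passing raccoon | barking) ≈ 0.795; P(passing raccoon | barking, intruder) ≈ 0.370

Under noisy-OR, P(barking | causes) = 1 − (1−0.07)·∏(1−qᵢ) over the active causes.
By total probability over the 4 (intruder, passing raccoon) configurations:
  P(barking) = 0.07×0.95×0.69 + 0.8884×0.95×0.31 + 0.7396×0.05×0.69 + 0.968752×0.05×0.31
        = 0.045885 + 0.261634 + 0.025516 + 0.015016 = 0.348051
The terms with passing raccoon present sum to 0.276650, so
  P(passing raccoon | barking) = 0.276650 / 0.348051 ≈ 0.795

Now condition on the additional information:
P(barking | intruder) = 0.7396×0.69 + 0.968752×0.31 = 0.510324 + 0.300313 = 0.810637
The passing raccoon-present share is 0.968752×0.31 = 0.300313.
P(passing raccoon | barking, intruder) = 0.300313 / 0.810637 ≈ 0.370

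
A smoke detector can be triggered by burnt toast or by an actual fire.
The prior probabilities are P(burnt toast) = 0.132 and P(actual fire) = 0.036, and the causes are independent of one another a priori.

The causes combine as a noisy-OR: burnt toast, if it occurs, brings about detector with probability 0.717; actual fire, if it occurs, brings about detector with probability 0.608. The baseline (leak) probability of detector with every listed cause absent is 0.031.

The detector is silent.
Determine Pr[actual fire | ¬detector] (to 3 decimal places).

Pr[actual fire | ¬detector] ≈ 0.014

Under noisy-OR, P(detector | causes) = 1 − (1−0.031)·∏(1−qᵢ) over the active causes.
For the numerator, keep only actual fire=true terms: 0.011869 + 0.000511 = 0.012380
The normalizing constant is 0.969·0.868·0.964 + 0.379848·0.868·0.036 + 0.274227·0.132·0.964 + 0.107497·0.132·0.036 = 0.858088
P(actual fire | ¬detector) = 0.012380/0.858088 ≈ 0.014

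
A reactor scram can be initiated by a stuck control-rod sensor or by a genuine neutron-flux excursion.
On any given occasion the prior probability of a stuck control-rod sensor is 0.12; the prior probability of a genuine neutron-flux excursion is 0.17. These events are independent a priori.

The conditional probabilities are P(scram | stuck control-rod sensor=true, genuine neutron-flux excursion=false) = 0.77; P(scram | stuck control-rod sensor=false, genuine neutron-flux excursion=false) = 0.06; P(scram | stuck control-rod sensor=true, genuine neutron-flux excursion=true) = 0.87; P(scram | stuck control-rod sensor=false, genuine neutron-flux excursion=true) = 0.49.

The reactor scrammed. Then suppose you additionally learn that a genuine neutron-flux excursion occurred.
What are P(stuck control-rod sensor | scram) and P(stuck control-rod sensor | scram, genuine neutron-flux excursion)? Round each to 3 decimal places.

P(scram) = 0.06·0.88·0.83 + 0.49·0.88·0.17 + 0.77·0.12·0.83 + 0.87·0.12·0.17 = 0.043824 + 0.073304 + 0.076692 + 0.017748 = 0.211568
Restricting to configurations with stuck control-rod sensor present: 0.076692 + 0.017748 = 0.094440.
P(stuck control-rod sensor | scram) = 0.094440 / 0.211568 ≈ 0.446

Now also conditioning on genuine neutron-flux excursion=true:
Numerator (weight on configurations with stuck control-rod sensor): 0.87·0.12 = 0.104400
Denominator P(scram | genuine neutron-flux excursion): 0.49·0.88 + 0.87·0.12 = 0.535600
Posterior = 0.104400 / 0.535600 ≈ 0.195
Conditioning on genuine neutron-flux excursion lowers the posterior on stuck control-rod sensor: the classic explaining-away effect in a common-effect structure.

P(stuck control-rod sensor | scram) ≈ 0.446; P(stuck control-rod sensor | scram, genuine neutron-flux excursion) ≈ 0.195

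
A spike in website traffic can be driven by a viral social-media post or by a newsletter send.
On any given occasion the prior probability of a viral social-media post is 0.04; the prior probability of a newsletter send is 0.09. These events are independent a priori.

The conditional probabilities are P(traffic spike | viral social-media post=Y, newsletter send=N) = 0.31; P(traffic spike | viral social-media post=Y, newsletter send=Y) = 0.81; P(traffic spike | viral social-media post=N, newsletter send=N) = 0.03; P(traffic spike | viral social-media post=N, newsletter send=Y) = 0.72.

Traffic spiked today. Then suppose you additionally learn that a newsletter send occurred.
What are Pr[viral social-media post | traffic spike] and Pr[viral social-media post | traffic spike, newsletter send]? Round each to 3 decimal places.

Pr[viral social-media post | traffic spike] ≈ 0.138; Pr[viral social-media post | traffic spike, newsletter send] ≈ 0.045

P(traffic spike) = 0.03×0.96×0.91 + 0.72×0.96×0.09 + 0.31×0.04×0.91 + 0.81×0.04×0.09 = 0.026208 + 0.062208 + 0.011284 + 0.002916 = 0.102616
The viral social-media post-present share is 0.011284 + 0.002916 = 0.014200.
P(viral social-media post | traffic spike) = 0.014200 / 0.102616 ≈ 0.138

Now also conditioning on newsletter send=true:
P(traffic spike | newsletter send) = 0.72·0.96 + 0.81·0.04 = 0.691200 + 0.032400 = 0.723600
Restricting to configurations with viral social-media post present: 0.81·0.04 = 0.032400.
Hence the posterior is 0.032400/0.723600 ≈ 0.045.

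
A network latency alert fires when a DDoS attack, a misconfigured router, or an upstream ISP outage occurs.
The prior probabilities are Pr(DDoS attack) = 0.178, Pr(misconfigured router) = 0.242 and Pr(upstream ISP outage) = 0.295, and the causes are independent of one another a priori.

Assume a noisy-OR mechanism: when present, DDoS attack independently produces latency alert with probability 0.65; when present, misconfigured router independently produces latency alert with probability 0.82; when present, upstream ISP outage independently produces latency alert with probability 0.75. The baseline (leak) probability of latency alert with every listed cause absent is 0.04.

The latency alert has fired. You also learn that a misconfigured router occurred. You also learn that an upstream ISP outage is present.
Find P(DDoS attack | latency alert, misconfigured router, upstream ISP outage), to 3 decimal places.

P(DDoS attack | latency alert, misconfigured router, upstream ISP outage) ≈ 0.182

Under noisy-OR, P(latency alert | causes) = 1 − (1−0.04)·∏(1−qᵢ) over the active causes.
P(latency alert | misconfigured router, upstream ISP outage) = 0.9568×0.822 + 0.98488×0.178 = 0.786490 + 0.175309 = 0.961799
The DDoS attack-present share is 0.98488×0.178 = 0.175309.
P(DDoS attack | latency alert, misconfigured router, upstream ISP outage) = 0.175309 / 0.961799 ≈ 0.182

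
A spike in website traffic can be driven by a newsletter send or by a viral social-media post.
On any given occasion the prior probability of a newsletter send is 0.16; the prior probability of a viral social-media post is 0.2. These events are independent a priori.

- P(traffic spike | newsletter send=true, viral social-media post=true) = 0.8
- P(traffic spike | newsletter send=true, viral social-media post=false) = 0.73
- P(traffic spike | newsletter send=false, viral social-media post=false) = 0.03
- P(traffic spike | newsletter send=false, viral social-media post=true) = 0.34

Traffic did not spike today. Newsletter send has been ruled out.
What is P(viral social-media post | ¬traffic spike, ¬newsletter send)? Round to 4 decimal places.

Enumerate both values of viral social-media post and weight by the priors:
  P(¬traffic spike | ¬newsletter send) = 0.97·0.8 + 0.66·0.2
        = 0.776000 + 0.132000 = 0.908000
Configurations with viral social-media post contribute 0.132000, so
  P(viral social-media post | ¬traffic spike, ¬newsletter send) = 0.132000 / 0.908000 ≈ 0.1454

P(viral social-media post | ¬traffic spike, ¬newsletter send) ≈ 0.1454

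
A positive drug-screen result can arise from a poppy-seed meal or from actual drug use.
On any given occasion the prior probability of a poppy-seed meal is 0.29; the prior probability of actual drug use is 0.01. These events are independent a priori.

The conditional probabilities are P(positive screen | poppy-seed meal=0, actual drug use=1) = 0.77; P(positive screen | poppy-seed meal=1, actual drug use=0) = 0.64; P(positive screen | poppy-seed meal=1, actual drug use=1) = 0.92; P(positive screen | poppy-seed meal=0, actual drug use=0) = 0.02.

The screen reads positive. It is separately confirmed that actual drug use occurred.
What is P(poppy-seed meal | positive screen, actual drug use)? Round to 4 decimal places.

P(poppy-seed meal | positive screen, actual drug use) ≈ 0.3280

P(positive screen | actual drug use) = 0.77×0.71 + 0.92×0.29 = 0.546700 + 0.266800 = 0.813500
Of this, 0.266800 comes from 0.92×0.29 (the poppy-seed meal=true cases).
So P(poppy-seed meal | positive screen, actual drug use) = 0.266800/0.813500 ≈ 0.3280.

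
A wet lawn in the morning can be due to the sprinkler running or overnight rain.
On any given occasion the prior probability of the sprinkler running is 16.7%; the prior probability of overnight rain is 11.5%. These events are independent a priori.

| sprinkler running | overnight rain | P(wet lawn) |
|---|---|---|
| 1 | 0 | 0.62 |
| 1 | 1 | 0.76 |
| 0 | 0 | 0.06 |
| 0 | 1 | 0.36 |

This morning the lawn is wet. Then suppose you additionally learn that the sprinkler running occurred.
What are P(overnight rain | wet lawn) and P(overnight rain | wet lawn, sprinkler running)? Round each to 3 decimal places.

Weight on overnight rain=true, given the evidence: 0.034486 + 0.014596 = 0.049082
Denominator P(wet lawn): 0.06*0.833*0.885 + 0.36*0.833*0.115 + 0.62*0.167*0.885 + 0.76*0.167*0.115 = 0.184947
Posterior = 0.049082 / 0.184947 ≈ 0.265

With the extra evidence:
Enumerate both values of overnight rain and weight by the priors:
  P(wet lawn | sprinkler running) = 0.62×0.885 + 0.76×0.115
        = 0.548700 + 0.087400 = 0.636100
The terms with overnight rain present sum to 0.087400, so
  P(overnight rain | wet lawn, sprinkler running) = 0.087400 / 0.636100 ≈ 0.137

P(overnight rain | wet lawn) ≈ 0.265; P(overnight rain | wet lawn, sprinkler running) ≈ 0.137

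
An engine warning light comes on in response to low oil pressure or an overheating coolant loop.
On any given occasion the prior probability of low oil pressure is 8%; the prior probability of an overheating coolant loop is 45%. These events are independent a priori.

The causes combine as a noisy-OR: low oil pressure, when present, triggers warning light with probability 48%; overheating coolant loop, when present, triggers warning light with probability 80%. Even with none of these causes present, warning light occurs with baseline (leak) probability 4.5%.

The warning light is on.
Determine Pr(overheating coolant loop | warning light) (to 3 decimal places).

Under noisy-OR, P(warning light | causes) = 1 − (1−0.045)·∏(1−qᵢ) over the active causes.
Enumerate the 4 (low oil pressure, overheating coolant loop) configurations and weight by the priors:
  P(warning light) = 0.045·0.92·0.55 + 0.809·0.92·0.45 + 0.5034·0.08·0.55 + 0.90068·0.08·0.45
        = 0.022770 + 0.334926 + 0.022150 + 0.032424 = 0.412270
Configurations with overheating coolant loop contribute 0.367350, so
  P(overheating coolant loop | warning light) = 0.367350 / 0.412270 ≈ 0.891

Pr(overheating coolant loop | warning light) ≈ 0.891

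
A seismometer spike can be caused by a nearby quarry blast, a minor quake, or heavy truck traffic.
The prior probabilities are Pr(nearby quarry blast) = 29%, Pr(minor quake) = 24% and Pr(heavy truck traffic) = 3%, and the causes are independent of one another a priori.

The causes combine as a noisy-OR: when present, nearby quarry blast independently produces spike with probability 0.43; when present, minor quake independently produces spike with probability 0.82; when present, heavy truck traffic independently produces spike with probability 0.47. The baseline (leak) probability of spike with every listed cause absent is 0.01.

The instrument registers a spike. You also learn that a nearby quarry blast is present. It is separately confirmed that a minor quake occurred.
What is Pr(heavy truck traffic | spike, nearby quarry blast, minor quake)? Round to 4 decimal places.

Pr(heavy truck traffic | spike, nearby quarry blast, minor quake) ≈ 0.0315

Under noisy-OR, P(spike | causes) = 1 − (1−0.01)·∏(1−qᵢ) over the active causes.
Numerator (weight on configurations with heavy truck traffic): 0.946166·0.03 = 0.028385
Denominator P(spike | nearby quarry blast, minor quake): 0.898426·0.97 + 0.946166·0.03 = 0.899858
Posterior = 0.028385 / 0.899858 ≈ 0.0315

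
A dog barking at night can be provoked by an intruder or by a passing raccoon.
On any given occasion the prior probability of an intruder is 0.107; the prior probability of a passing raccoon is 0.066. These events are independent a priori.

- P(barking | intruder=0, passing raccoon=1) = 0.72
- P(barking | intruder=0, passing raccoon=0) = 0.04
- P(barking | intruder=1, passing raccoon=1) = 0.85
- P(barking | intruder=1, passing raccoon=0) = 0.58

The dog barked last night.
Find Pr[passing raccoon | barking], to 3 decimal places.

Pr[passing raccoon | barking] ≈ 0.347

Numerator (weight on configurations with passing raccoon): 0.042435 + 0.006003 = 0.048438
The normalizing constant is 0.04×0.893×0.934 + 0.72×0.893×0.066 + 0.58×0.107×0.934 + 0.85×0.107×0.066 = 0.139764
Posterior = 0.048438 / 0.139764 ≈ 0.347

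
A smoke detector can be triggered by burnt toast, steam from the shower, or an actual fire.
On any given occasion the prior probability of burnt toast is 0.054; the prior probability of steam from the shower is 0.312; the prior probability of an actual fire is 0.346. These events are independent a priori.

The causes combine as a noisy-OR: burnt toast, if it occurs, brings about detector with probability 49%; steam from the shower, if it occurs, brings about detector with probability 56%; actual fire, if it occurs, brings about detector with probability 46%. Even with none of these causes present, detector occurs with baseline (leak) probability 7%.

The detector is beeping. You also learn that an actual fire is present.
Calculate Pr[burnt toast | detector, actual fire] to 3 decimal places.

Under noisy-OR, P(detector | causes) = 1 − (1−0.07)·∏(1−qᵢ) over the active causes.
Enumerate the 4 (burnt toast, steam from the shower) configurations and weight by the priors:
  P(detector | actual fire) = 0.4978*0.946*0.688 + 0.779032*0.946*0.312 + 0.743878*0.054*0.688 + 0.887306*0.054*0.312
        = 0.323992 + 0.229933 + 0.027637 + 0.014949 = 0.596511
Keeping only the burnt toast-present terms gives 0.042586, so
  P(burnt toast | detector, actual fire) = 0.042586 / 0.596511 ≈ 0.071

Pr[burnt toast | detector, actual fire] ≈ 0.071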